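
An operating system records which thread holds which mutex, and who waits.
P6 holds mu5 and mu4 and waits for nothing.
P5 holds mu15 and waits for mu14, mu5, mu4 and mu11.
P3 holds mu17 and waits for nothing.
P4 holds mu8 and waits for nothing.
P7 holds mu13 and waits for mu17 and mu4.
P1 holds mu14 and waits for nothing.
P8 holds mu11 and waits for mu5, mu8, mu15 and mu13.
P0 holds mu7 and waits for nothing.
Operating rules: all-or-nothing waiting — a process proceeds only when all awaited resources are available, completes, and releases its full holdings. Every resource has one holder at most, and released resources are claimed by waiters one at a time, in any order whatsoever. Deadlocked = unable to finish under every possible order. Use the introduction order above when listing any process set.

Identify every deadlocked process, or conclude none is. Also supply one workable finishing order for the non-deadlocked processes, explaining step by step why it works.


Deadlocked: P5 and P8.
Key observation: the wait chain closes on itself along P5 -> P8 -> P5; no other process is dragged down with it.
A valid finishing order for the others: P3, P4, P0, P1, P6, P7.
Step-by-step check:
  run P3 (it waits on nothing); releases mu17
  run P4 (it waits on nothing); releases mu8
  run P0 (it waits on nothing); releases mu7
  run P1 (it waits on nothing); releases mu14
  run P6 (it waits on nothing); releases mu5 and mu4
  P7: everything it awaited (mu17 and mu4) is free; runs, freeing mu13


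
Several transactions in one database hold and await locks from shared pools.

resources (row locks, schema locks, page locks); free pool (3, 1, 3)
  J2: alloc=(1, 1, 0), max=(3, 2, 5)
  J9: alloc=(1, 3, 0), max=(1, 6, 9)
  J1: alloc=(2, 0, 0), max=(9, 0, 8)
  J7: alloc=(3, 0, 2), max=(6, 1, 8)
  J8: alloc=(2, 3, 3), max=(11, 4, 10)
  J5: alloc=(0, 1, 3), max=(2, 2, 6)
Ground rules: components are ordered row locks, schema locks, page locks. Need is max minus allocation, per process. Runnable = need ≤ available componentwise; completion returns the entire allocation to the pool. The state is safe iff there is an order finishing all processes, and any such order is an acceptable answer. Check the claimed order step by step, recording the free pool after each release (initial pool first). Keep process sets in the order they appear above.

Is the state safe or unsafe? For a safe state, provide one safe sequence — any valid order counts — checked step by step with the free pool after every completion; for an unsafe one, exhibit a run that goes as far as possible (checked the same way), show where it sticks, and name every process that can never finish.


SAFE — a valid safe sequence is J5, J2, J7, J1, J8, J9.
Key observation: at J5 the run first touches a limit — (2, 1, 3) against (3, 1, 3), exact on a resource it actually requests.
Verifying each step:
  pool = (3, 1, 3)
  J5: need (2, 1, 3) fits (3, 1, 3); releases (0, 1, 3), pool now (3, 2, 6)
  J2: need (2, 1, 5) fits (3, 2, 6); releases (1, 1, 0), pool now (4, 3, 6)
  J7: need (3, 1, 6) fits (4, 3, 6); releases (3, 0, 2), pool now (7, 3, 8)
  J1: need (7, 0, 8) fits (7, 3, 8); releases (2, 0, 0), pool now (9, 3, 8)
  J8: need (9, 1, 7) fits (9, 3, 8); releases (2, 3, 3), pool now (11, 6, 11)
  J9: need (0, 3, 9) fits (11, 6, 11); releases (1, 3, 0), pool now (12, 9, 11)


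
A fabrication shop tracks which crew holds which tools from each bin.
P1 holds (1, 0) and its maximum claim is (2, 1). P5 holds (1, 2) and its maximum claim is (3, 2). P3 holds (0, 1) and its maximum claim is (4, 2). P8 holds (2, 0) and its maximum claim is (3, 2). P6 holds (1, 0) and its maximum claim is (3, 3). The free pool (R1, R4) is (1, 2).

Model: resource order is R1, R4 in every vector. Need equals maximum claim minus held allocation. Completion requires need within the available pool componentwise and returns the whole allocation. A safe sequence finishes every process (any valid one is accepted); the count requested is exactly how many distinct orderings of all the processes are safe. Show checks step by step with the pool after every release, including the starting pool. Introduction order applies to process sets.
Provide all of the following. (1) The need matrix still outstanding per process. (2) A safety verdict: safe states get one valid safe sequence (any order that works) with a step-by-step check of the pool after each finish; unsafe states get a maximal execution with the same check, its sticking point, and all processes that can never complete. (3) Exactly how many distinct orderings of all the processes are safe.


(1) Remaining need (order R1, R4):
  P1: (1, 1)
  P5: (2, 0)
  P3: (4, 1)
  P8: (1, 2)
  P6: (2, 3)
(2) SAFE, for example via the order P8, P1, P5, P3, P6.
Key observation: reading the order forward, P8 is the first process whose need (1, 2) meets the free pool (1, 2) exactly on a resource it requests.
Step-by-step check:
  pool = (1, 2)
  P8 needs (1, 2) <= (1, 2) -> finishes; pool += (2, 0) = (3, 2)
  P1 needs (1, 1) <= (3, 2) -> finishes; pool += (1, 0) = (4, 2)
  P5 needs (2, 0) <= (4, 2) -> finishes; pool += (1, 2) = (5, 4)
  P3 needs (4, 1) <= (5, 4) -> finishes; pool += (0, 1) = (5, 5)
  P6 needs (2, 3) <= (5, 5) -> finishes; pool += (1, 0) = (6, 5)
(3) The exact count: 18 of the possible complete orderings are safe sequences.


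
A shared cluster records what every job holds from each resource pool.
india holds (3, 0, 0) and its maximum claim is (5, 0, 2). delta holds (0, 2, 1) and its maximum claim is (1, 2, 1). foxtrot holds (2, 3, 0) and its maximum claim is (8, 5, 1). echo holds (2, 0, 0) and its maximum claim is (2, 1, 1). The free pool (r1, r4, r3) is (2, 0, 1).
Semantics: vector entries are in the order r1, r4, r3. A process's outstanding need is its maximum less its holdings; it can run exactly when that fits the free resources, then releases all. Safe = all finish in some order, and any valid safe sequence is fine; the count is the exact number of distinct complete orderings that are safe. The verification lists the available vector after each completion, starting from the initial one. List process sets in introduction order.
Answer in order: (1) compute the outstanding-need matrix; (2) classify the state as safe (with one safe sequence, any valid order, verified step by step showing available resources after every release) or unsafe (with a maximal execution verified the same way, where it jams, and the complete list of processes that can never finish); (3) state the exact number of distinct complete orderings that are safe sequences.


(1) Outstanding need per process (order r1, r4, r3):
  india: (2, 0, 2)
  delta: (1, 0, 0)
  foxtrot: (6, 2, 1)
  echo: (0, 1, 1)
(2) SAFE — a valid safe sequence is delta, india, echo, foxtrot.
Key observation: the first exact fit in this order is india — it needs (2, 0, 2) with (2, 2, 2) free, meeting a requested resource to the last unit.
Walking it through:
  pool = (2, 0, 1)
  delta needs (1, 0, 0) <= (2, 0, 1) -> finishes; pool += (0, 2, 1) = (2, 2, 2)
  india needs (2, 0, 2) <= (2, 2, 2) -> finishes; pool += (3, 0, 0) = (5, 2, 2)
  echo needs (0, 1, 1) <= (5, 2, 2) -> finishes; pool += (2, 0, 0) = (7, 2, 2)
  foxtrot needs (6, 2, 1) <= (7, 2, 2) -> finishes; pool += (2, 3, 0) = (9, 5, 2)
(3) Exactly 2 of the possible complete orderings are safe sequences.


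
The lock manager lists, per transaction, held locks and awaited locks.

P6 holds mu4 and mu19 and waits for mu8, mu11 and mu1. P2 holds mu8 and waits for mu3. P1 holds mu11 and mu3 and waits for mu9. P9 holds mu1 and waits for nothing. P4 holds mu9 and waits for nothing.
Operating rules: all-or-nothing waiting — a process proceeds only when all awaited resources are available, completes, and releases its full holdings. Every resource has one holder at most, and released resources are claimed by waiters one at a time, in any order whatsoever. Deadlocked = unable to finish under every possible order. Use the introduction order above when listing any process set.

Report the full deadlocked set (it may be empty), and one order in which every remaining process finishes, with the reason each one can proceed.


Nothing here is deadlocked.
Key observation: there is no circular wait here — follow any chain and it reaches a process that is free to run now.
A valid finishing order for the others: P9, P4, P1, P2, P6.
Verifying each step:
  P9: no waits; runs immediately, freeing mu1
  P4: no waits; runs immediately, freeing mu9
  P1: everything it awaited (mu9) is free; runs, freeing mu11 and mu3
  P2: everything it awaited (mu3) is free; runs, freeing mu8
  P6: everything it awaited (mu8, mu11 and mu1) is free; runs, freeing mu4 and mu19


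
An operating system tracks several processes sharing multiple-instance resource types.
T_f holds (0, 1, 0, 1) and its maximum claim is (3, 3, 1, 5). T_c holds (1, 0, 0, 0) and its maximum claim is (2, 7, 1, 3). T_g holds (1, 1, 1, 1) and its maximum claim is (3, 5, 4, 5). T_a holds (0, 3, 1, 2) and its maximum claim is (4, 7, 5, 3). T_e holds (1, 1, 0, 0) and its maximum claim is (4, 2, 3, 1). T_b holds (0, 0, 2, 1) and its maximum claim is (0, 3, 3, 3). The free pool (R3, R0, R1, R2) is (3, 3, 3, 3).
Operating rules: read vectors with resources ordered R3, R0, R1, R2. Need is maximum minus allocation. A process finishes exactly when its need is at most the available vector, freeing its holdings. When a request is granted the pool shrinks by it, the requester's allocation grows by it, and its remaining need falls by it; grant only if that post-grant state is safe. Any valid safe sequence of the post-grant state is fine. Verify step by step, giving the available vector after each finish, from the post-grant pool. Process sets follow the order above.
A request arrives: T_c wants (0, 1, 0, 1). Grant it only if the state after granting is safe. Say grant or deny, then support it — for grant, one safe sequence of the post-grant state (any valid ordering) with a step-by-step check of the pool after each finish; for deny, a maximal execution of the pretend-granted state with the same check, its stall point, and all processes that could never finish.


DENY. Granting would leave the state unsafe.
Key observation: after T_e, T_b the pool peaks at (4, 3, 5, 3), and each blocked process is short somewhere: T_f on R2; T_c on R0; T_g on R0, R2; T_a on R0.
On the post-grant state, T_e, T_b is a maximal run — nothing extends it. Step-by-step check:
  pool = (3, 2, 3, 2)
  T_e needs (3, 1, 3, 1) <= (3, 2, 3, 2) -> finishes; pool += (1, 1, 0, 0) = (4, 3, 3, 2)
  T_b needs (0, 3, 1, 2) <= (4, 3, 3, 2) -> finishes; pool += (0, 0, 2, 1) = (4, 3, 5, 3)
  blocked: T_f wants (3, 2, 1, 4), pool (4, 3, 5, 3) — not enough R2
  blocked: T_c wants (1, 6, 1, 2), pool (4, 3, 5, 3) — not enough R0
  blocked: T_g wants (2, 4, 3, 4), pool (4, 3, 5, 3) — not enough R0 and R2
  blocked: T_a wants (4, 4, 4, 1), pool (4, 3, 5, 3) — not enough R0
Had the request been granted, T_f, T_c, T_g and T_a could never finish.


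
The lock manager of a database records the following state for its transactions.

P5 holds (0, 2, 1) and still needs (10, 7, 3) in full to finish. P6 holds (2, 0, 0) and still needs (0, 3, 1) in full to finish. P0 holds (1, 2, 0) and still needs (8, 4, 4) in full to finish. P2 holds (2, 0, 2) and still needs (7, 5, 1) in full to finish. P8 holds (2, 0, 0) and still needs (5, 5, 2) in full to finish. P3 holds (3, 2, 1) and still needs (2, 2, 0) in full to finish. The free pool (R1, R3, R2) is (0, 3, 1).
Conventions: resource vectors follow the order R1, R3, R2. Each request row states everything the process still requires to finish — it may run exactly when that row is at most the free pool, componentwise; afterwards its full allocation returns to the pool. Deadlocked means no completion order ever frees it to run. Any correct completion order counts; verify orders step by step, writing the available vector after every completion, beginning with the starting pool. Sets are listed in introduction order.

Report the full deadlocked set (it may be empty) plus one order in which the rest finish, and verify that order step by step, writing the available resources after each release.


The deadlocked set is empty.
Key observation: beginning at P6, releases accumulate fast enough that every process eventually fits.
One completion order for the rest: P6, P3, P8, P2, P0, P5. Verifying each step:
  pool = (0, 3, 1)
  P6 needs (0, 3, 1) <= (0, 3, 1) -> finishes; pool += (2, 0, 0) = (2, 3, 1)
  P3 needs (2, 2, 0) <= (2, 3, 1) -> finishes; pool += (3, 2, 1) = (5, 5, 2)
  P8 needs (5, 5, 2) <= (5, 5, 2) -> finishes; pool += (2, 0, 0) = (7, 5, 2)
  P2 needs (7, 5, 1) <= (7, 5, 2) -> finishes; pool += (2, 0, 2) = (9, 5, 4)
  P0 needs (8, 4, 4) <= (9, 5, 4) -> finishes; pool += (1, 2, 0) = (10, 7, 4)
  P5 needs (10, 7, 3) <= (10, 7, 4) -> finishes; pool += (0, 2, 1) = (10, 9, 5)


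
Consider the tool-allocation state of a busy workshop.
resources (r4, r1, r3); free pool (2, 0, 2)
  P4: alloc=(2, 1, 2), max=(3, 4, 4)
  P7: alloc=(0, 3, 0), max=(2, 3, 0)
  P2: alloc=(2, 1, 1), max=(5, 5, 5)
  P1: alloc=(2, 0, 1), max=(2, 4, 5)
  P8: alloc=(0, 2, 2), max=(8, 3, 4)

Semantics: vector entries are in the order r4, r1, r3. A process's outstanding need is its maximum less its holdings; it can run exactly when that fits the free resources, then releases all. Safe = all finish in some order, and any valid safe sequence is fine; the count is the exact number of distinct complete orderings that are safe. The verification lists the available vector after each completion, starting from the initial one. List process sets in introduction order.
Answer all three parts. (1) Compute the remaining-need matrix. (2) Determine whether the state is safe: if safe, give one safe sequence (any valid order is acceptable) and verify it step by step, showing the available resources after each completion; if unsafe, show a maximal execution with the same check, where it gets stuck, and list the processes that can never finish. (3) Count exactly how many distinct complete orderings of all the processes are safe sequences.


(1) Outstanding need per process (order r4, r1, r3):
  P4: (1, 3, 2)
  P7: (2, 0, 0)
  P2: (3, 4, 4)
  P1: (0, 4, 4)
  P8: (8, 1, 2)
(2) SAFE. One safe sequence: P7, P4, P1, P2, P8.
Key observation: reading the order forward, P7 is the first process whose need (2, 0, 0) meets the free pool (2, 0, 2) exactly on a resource it requests.
Verifying each step:
  pool = (2, 0, 2)
  run P7 (needs (2, 0, 0), free (2, 0, 2)); after release of (0, 3, 0) the pool is (2, 3, 2)
  run P4 (needs (1, 3, 2), free (2, 3, 2)); after release of (2, 1, 2) the pool is (4, 4, 4)
  run P1 (needs (0, 4, 4), free (4, 4, 4)); after release of (2, 0, 1) the pool is (6, 4, 5)
  run P2 (needs (3, 4, 4), free (6, 4, 5)); after release of (2, 1, 1) the pool is (8, 5, 6)
  run P8 (needs (8, 1, 2), free (8, 5, 6)); after release of (0, 2, 2) the pool is (8, 7, 8)
(3) The exact count: 2 of the possible complete orderings are safe sequences.


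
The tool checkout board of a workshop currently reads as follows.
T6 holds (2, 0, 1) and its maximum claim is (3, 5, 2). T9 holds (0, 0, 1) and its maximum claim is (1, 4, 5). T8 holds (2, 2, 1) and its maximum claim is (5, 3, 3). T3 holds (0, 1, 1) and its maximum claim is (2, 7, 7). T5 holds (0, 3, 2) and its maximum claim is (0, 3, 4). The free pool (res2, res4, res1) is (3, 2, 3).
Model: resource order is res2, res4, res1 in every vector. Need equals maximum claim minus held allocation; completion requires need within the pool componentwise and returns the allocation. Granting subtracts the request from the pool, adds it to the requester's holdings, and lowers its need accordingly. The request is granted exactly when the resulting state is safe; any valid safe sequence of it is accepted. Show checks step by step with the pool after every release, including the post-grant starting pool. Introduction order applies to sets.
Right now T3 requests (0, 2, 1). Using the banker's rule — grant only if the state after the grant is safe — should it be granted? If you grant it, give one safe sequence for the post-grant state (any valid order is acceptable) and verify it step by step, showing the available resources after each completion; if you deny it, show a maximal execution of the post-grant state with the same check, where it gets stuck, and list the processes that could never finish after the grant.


GRANT — the state after the grant stays safe, e.g. via T5, T8, T6, T9, T3.
Key observation: the transfer keeps a workable pool ((3, 0, 2)); T5 starts the safe sequence.
Check on the post-grant state, step by step:
  pool = (3, 0, 2)
  T5 needs (0, 0, 2) <= (3, 0, 2) -> finishes; pool += (0, 3, 2) = (3, 3, 4)
  T8 needs (3, 1, 2) <= (3, 3, 4) -> finishes; pool += (2, 2, 1) = (5, 5, 5)
  T6 needs (1, 5, 1) <= (5, 5, 5) -> finishes; pool += (2, 0, 1) = (7, 5, 6)
  T9 needs (1, 4, 4) <= (7, 5, 6) -> finishes; pool += (0, 0, 1) = (7, 5, 7)
  T3 needs (2, 4, 5) <= (7, 5, 7) -> finishes; pool += (0, 3, 2) = (7, 8, 9)


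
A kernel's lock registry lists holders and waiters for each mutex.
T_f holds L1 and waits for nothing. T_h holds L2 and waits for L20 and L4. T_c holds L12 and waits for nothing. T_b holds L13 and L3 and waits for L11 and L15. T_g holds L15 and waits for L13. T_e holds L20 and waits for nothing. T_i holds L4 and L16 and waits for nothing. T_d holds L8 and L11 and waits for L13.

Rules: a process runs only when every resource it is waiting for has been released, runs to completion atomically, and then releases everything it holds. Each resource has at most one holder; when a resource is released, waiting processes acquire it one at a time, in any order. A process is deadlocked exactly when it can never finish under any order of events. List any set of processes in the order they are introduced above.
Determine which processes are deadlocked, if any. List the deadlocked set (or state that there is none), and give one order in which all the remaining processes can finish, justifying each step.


Deadlocked set: T_b, T_g and T_d.
Key observation: T_b -> T_g -> T_b is a circular wait — nothing in it can go first; T_d is caught in further circular waits.
One completion order for the rest: T_i, T_e, T_c, T_f, T_h.
Step-by-step check:
  run T_i (it waits on nothing); releases L4 and L16
  run T_e (it waits on nothing); releases L20
  run T_c (it waits on nothing); releases L12
  run T_f (it waits on nothing); releases L1
  run T_h (all its waits — L20 and L4 — are resolved); releases L2


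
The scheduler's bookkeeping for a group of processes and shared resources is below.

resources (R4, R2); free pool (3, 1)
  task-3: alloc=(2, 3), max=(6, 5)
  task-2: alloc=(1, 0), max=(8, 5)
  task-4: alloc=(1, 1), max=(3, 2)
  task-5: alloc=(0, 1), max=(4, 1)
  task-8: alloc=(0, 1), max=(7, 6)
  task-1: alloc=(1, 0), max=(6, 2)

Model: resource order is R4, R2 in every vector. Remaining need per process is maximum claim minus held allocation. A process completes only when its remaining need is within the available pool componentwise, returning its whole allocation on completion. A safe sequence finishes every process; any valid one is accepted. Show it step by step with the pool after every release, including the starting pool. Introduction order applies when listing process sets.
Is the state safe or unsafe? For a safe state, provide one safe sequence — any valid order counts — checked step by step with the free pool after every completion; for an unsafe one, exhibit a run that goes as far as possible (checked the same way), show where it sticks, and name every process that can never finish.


The state is SAFE; one workable sequence: task-4, task-3, task-1, task-8, task-5, task-2.
Key observation: at task-4 the run first touches a limit — (2, 1) against (3, 1), exact on a resource it actually requests.
Step-by-step check:
  pool = (3, 1)
  task-4 needs (2, 1) <= (3, 1) -> finishes; pool += (1, 1) = (4, 2)
  task-3 needs (4, 2) <= (4, 2) -> finishes; pool += (2, 3) = (6, 5)
  task-1 needs (5, 2) <= (6, 5) -> finishes; pool += (1, 0) = (7, 5)
  task-8 needs (7, 5) <= (7, 5) -> finishes; pool += (0, 1) = (7, 6)
  task-5 needs (4, 0) <= (7, 6) -> finishes; pool += (0, 1) = (7, 7)
  task-2 needs (7, 5) <= (7, 7) -> finishes; pool += (1, 0) = (8, 7)


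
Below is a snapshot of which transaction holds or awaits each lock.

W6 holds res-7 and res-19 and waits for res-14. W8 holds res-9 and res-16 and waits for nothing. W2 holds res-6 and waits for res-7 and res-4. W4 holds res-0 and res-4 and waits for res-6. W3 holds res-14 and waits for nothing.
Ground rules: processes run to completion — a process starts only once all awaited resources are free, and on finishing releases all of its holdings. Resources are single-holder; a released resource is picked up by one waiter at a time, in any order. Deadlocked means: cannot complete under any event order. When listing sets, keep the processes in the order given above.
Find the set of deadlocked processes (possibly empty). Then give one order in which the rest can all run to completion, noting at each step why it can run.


Deadlocked set: W2 and W4.
Key observation: the cycle W2 -> W4 -> W2 can never break — each member waits on the next; no other process is dragged down with it.
The rest can finish in the order W3, W6, W8.
Check, step by step:
  run W3 (it waits on nothing); releases res-14
  W6: everything it awaited (res-14) is free; runs, freeing res-7 and res-19
  run W8 (it waits on nothing); releases res-9 and res-16


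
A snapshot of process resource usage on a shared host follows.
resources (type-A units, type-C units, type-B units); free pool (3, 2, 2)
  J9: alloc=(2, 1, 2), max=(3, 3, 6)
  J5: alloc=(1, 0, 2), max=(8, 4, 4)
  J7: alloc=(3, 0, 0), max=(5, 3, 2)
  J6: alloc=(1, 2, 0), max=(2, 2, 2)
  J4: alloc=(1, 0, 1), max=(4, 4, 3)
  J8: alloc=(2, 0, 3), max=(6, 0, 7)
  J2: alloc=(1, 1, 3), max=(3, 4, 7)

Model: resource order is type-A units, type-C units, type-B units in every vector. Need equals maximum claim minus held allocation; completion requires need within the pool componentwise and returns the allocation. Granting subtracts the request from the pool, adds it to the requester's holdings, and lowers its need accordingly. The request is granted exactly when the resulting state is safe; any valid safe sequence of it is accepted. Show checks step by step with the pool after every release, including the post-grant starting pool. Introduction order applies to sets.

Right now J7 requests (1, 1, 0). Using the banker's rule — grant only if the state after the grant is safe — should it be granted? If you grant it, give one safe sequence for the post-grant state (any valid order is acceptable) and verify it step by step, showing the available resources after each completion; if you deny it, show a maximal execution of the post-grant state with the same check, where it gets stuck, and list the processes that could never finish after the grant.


GRANT: granting preserves safety; a valid post-grant sequence is J6, J7, J4, J5, J8, J2, J9.
Key observation: even at the reduced pool (2, 1, 2), J6 fits immediately, so safety survives the grant.
Step-by-step check of the post-grant state:
  pool = (2, 1, 2)
  J6 needs (1, 0, 2) <= (2, 1, 2) -> finishes; pool += (1, 2, 0) = (3, 3, 2)
  J7 needs (1, 2, 2) <= (3, 3, 2) -> finishes; pool += (4, 1, 0) = (7, 4, 2)
  J4 needs (3, 4, 2) <= (7, 4, 2) -> finishes; pool += (1, 0, 1) = (8, 4, 3)
  J5 needs (7, 4, 2) <= (8, 4, 3) -> finishes; pool += (1, 0, 2) = (9, 4, 5)
  J8 needs (4, 0, 4) <= (9, 4, 5) -> finishes; pool += (2, 0, 3) = (11, 4, 8)
  J2 needs (2, 3, 4) <= (11, 4, 8) -> finishes; pool += (1, 1, 3) = (12, 5, 11)
  J9 needs (1, 2, 4) <= (12, 5, 11) -> finishes; pool += (2, 1, 2) = (14, 6, 13)


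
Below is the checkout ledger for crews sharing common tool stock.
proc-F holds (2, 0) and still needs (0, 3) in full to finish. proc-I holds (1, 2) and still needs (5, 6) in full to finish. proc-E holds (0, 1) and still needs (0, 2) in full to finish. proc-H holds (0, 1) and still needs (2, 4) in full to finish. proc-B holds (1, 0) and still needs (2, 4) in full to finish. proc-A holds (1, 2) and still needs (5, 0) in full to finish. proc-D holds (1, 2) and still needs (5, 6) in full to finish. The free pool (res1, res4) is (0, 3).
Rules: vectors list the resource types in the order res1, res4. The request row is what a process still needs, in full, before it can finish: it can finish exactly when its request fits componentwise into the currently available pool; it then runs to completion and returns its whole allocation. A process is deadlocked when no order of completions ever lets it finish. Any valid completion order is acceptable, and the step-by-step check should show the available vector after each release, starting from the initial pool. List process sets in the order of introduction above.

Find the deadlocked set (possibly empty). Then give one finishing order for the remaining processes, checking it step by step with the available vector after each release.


Deadlocked: proc-I, proc-A and proc-D.
Key observation: once proc-E, proc-F, proc-H, proc-B finish, the pool peaks at (3, 5) — and every remaining process still needs more res1 than that.
One completion order for the rest: proc-E, proc-F, proc-H, proc-B. Walking it through:
  pool = (0, 3)
  run proc-E (needs (0, 2), free (0, 3)); after release of (0, 1) the pool is (0, 4)
  run proc-F (needs (0, 3), free (0, 4)); after release of (2, 0) the pool is (2, 4)
  run proc-H (needs (2, 4), free (2, 4)); after release of (0, 1) the pool is (2, 5)
  run proc-B (needs (2, 4), free (2, 5)); after release of (1, 0) the pool is (3, 5)
None of the blocked processes ever fits:
  proc-I still needs (5, 6) but only (3, 5) is free — short on res1 and res4
  proc-A still needs (5, 0) but only (3, 5) is free — short on res1
  proc-D still needs (5, 6) but only (3, 5) is free — short on res1 and res4


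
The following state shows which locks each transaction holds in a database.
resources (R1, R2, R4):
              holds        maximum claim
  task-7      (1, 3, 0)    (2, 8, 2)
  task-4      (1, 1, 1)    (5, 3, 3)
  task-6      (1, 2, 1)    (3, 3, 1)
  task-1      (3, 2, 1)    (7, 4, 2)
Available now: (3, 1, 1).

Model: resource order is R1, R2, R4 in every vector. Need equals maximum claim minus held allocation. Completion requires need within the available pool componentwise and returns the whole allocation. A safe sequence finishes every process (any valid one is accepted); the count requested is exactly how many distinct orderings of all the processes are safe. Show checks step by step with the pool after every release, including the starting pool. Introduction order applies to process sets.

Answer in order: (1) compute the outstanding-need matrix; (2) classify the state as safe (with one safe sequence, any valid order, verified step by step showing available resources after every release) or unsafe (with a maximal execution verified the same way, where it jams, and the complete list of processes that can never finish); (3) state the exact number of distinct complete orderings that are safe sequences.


(1) Outstanding need per process (order R1, R2, R4):
  task-7: (1, 5, 2)
  task-4: (4, 2, 2)
  task-6: (2, 1, 0)
  task-1: (4, 2, 1)
(2) SAFE — a valid safe sequence is task-6, task-1, task-7, task-4.
Key observation: task-6 marks the first exact bind of the order: its need (2, 1, 0) fits the free (3, 1, 1) with zero slack on a requested resource.
Walking it through:
  pool = (3, 1, 1)
  task-6: need (2, 1, 0) fits (3, 1, 1); releases (1, 2, 1), pool now (4, 3, 2)
  task-1: need (4, 2, 1) fits (4, 3, 2); releases (3, 2, 1), pool now (7, 5, 3)
  task-7: need (1, 5, 2) fits (7, 5, 3); releases (1, 3, 0), pool now (8, 8, 3)
  task-4: need (4, 2, 2) fits (8, 8, 3); releases (1, 1, 1), pool now (9, 9, 4)
(3) The exact count: 3 of the possible complete orderings are safe sequences.


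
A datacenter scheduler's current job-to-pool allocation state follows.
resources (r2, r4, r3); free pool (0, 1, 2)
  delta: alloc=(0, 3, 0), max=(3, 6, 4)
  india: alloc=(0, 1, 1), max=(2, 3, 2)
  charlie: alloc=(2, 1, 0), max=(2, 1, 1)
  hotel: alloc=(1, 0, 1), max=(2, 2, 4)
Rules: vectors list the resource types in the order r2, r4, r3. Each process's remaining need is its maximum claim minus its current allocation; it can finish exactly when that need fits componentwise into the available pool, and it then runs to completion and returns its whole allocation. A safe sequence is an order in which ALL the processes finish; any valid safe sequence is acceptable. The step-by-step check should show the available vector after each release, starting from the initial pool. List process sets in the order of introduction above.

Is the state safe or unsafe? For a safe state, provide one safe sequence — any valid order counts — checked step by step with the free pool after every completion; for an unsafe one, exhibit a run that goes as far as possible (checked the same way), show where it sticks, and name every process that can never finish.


SAFE, for example via the order charlie, india, hotel, delta.
Key observation: reading the order forward, india is the first process whose need (2, 2, 1) meets the free pool (2, 2, 2) exactly on a resource it requests.
Walking it through:
  pool = (0, 1, 2)
  charlie needs (0, 0, 1) <= (0, 1, 2) -> finishes; pool += (2, 1, 0) = (2, 2, 2)
  india needs (2, 2, 1) <= (2, 2, 2) -> finishes; pool += (0, 1, 1) = (2, 3, 3)
  hotel needs (1, 2, 3) <= (2, 3, 3) -> finishes; pool += (1, 0, 1) = (3, 3, 4)
  delta needs (3, 3, 4) <= (3, 3, 4) -> finishes; pool += (0, 3, 0) = (3, 6, 4)


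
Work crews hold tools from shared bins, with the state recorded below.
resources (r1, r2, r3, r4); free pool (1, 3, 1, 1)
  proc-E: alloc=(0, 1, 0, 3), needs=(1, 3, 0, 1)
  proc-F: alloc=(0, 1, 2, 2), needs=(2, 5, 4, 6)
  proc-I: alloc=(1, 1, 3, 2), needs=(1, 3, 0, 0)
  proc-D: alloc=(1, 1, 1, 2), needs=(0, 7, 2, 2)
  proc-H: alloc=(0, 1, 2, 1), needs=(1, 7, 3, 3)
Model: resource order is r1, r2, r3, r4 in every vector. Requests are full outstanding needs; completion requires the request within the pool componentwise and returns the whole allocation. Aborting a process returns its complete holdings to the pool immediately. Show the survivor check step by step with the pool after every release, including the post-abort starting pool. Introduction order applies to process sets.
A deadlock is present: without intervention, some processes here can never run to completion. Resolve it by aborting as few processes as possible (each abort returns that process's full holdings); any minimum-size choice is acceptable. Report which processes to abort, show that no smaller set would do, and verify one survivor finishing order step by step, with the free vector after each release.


The answer: abort proc-H.
Key observation: aborting proc-H returns (0, 1, 2, 1), and proc-D — hopeless before — runs at step 4 with the returned capacity in the pool.
Minimality: the empty abort set fails — the state is deadlocked as it stands.
The survivors complete as proc-E, proc-I, proc-F, proc-D. Step-by-step check (starting from the post-abort pool):
  pool = (1, 4, 3, 2)
  run proc-E (needs (1, 3, 0, 1), free (1, 4, 3, 2)); after release of (0, 1, 0, 3) the pool is (1, 5, 3, 5)
  run proc-I (needs (1, 3, 0, 0), free (1, 5, 3, 5)); after release of (1, 1, 3, 2) the pool is (2, 6, 6, 7)
  run proc-F (needs (2, 5, 4, 6), free (2, 6, 6, 7)); after release of (0, 1, 2, 2) the pool is (2, 7, 8, 9)
  run proc-D (needs (0, 7, 2, 2), free (2, 7, 8, 9)); after release of (1, 1, 1, 2) the pool is (3, 8, 9, 11)


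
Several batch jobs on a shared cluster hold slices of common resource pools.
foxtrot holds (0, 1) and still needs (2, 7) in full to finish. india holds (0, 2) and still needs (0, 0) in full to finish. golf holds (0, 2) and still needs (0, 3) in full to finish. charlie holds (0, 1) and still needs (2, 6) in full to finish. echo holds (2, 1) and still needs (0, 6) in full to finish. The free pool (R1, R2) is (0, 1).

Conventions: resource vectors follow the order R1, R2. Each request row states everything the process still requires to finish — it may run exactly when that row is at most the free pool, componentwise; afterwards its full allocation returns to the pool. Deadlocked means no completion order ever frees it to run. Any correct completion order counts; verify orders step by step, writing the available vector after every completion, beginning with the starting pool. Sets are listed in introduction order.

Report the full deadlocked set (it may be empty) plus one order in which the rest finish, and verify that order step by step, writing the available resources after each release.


The deadlocked set is foxtrot, charlie and echo.
Key observation: once india, golf finish, the pool peaks at (0, 5) — and every remaining process still needs more R2 than that.
A valid finishing order for the others: india, golf. Walking it through:
  pool = (0, 1)
  india needs (0, 0) <= (0, 1) -> finishes; pool += (0, 2) = (0, 3)
  golf needs (0, 3) <= (0, 3) -> finishes; pool += (0, 2) = (0, 5)
The blocked processes can never fit:
  foxtrot cannot run: need (2, 7) vs free (0, 5) (insufficient R1 and R2)
  charlie cannot run: need (2, 6) vs free (0, 5) (insufficient R1 and R2)
  echo cannot run: need (0, 6) vs free (0, 5) (insufficient R2)


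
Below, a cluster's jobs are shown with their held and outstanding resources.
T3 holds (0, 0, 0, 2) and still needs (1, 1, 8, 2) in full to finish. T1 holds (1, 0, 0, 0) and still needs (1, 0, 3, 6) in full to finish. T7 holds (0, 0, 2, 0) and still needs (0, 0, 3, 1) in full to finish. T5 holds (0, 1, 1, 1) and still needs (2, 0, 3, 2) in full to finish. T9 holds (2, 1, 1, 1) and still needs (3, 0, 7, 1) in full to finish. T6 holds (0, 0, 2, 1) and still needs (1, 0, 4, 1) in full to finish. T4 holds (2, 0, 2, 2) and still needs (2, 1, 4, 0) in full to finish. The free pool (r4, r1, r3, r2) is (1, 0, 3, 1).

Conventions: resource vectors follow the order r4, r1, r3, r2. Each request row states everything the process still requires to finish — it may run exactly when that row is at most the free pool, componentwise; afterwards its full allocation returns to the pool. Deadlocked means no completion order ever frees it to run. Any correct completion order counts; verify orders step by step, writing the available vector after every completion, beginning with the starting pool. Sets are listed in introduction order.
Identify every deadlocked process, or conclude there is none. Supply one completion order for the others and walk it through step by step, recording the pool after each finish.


Deadlocked set: T3, T1, T5, T9 and T4.
Key observation: after T7, T6 the pool peaks at (1, 0, 7, 2), and each blocked process is short somewhere: T3 on r1, r3; T1 on r2; T5 on r4; T9 on r4; T4 on r4, r1.
One completion order for the rest: T7, T6. Verifying each step:
  pool = (1, 0, 3, 1)
  T7: need (0, 0, 3, 1) fits (1, 0, 3, 1); releases (0, 0, 2, 0), pool now (1, 0, 5, 1)
  T6: need (1, 0, 4, 1) fits (1, 0, 5, 1); releases (0, 0, 2, 1), pool now (1, 0, 7, 2)
The stuck group stays short no matter what:
  blocked: T3 wants (1, 1, 8, 2), pool (1, 0, 7, 2) — not enough r1 and r3
  blocked: T1 wants (1, 0, 3, 6), pool (1, 0, 7, 2) — not enough r2
  blocked: T5 wants (2, 0, 3, 2), pool (1, 0, 7, 2) — not enough r4
  blocked: T9 wants (3, 0, 7, 1), pool (1, 0, 7, 2) — not enough r4
  blocked: T4 wants (2, 1, 4, 0), pool (1, 0, 7, 2) — not enough r4 and r1


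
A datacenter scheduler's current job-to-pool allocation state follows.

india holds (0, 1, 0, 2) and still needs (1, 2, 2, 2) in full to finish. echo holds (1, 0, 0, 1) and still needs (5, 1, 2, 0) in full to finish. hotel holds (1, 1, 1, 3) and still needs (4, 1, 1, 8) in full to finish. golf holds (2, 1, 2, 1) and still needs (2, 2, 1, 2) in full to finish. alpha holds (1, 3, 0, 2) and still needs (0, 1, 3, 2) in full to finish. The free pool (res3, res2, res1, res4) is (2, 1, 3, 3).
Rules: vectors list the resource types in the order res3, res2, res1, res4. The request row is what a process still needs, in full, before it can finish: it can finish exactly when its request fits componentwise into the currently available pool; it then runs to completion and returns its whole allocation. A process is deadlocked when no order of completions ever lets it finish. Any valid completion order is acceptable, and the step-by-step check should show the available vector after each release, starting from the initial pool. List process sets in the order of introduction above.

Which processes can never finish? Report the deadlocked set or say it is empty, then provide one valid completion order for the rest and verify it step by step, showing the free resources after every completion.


The deadlocked set is empty.
Key observation: alpha fits the free pool immediately, and its release cascades until everyone finishes.
One completion order for the rest: alpha, golf, echo, india, hotel. Walking it through:
  pool = (2, 1, 3, 3)
  alpha needs (0, 1, 3, 2) <= (2, 1, 3, 3) -> finishes; pool += (1, 3, 0, 2) = (3, 4, 3, 5)
  golf needs (2, 2, 1, 2) <= (3, 4, 3, 5) -> finishes; pool += (2, 1, 2, 1) = (5, 5, 5, 6)
  echo needs (5, 1, 2, 0) <= (5, 5, 5, 6) -> finishes; pool += (1, 0, 0, 1) = (6, 5, 5, 7)
  india needs (1, 2, 2, 2) <= (6, 5, 5, 7) -> finishes; pool += (0, 1, 0, 2) = (6, 6, 5, 9)
  hotel needs (4, 1, 1, 8) <= (6, 6, 5, 9) -> finishes; pool += (1, 1, 1, 3) = (7, 7, 6, 12)


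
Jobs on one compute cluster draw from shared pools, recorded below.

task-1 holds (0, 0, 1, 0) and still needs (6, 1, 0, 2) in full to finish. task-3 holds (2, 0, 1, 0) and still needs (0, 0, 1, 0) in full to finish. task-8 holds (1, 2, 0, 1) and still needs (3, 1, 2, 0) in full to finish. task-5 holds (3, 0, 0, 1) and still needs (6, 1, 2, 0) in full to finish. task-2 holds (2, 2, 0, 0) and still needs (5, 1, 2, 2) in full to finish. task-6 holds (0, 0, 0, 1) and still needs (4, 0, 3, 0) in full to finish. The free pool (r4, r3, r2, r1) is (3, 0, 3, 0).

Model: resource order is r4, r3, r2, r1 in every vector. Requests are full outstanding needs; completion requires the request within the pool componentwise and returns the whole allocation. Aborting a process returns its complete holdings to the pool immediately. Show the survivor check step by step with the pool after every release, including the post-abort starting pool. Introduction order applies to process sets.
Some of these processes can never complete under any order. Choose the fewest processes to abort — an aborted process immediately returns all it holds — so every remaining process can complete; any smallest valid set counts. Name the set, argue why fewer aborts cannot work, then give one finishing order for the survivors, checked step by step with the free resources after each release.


Abort task-8.
Key observation: no ordering could ever have run task-5 before the abort of task-8; with (1, 2, 0, 1) back in the pool it fits at step 2.
No smaller set exists: with zero aborts the deadlock remains.
The survivors complete as task-3, task-5, task-6, task-1, task-2. Walking it through (starting from the post-abort pool):
  pool = (4, 2, 3, 1)
  task-3 needs (0, 0, 1, 0) <= (4, 2, 3, 1) -> finishes; pool += (2, 0, 1, 0) = (6, 2, 4, 1)
  task-5 needs (6, 1, 2, 0) <= (6, 2, 4, 1) -> finishes; pool += (3, 0, 0, 1) = (9, 2, 4, 2)
  task-6 needs (4, 0, 3, 0) <= (9, 2, 4, 2) -> finishes; pool += (0, 0, 0, 1) = (9, 2, 4, 3)
  task-1 needs (6, 1, 0, 2) <= (9, 2, 4, 3) -> finishes; pool += (0, 0, 1, 0) = (9, 2, 5, 3)
  task-2 needs (5, 1, 2, 2) <= (9, 2, 5, 3) -> finishes; pool += (2, 2, 0, 0) = (11, 4, 5, 3)


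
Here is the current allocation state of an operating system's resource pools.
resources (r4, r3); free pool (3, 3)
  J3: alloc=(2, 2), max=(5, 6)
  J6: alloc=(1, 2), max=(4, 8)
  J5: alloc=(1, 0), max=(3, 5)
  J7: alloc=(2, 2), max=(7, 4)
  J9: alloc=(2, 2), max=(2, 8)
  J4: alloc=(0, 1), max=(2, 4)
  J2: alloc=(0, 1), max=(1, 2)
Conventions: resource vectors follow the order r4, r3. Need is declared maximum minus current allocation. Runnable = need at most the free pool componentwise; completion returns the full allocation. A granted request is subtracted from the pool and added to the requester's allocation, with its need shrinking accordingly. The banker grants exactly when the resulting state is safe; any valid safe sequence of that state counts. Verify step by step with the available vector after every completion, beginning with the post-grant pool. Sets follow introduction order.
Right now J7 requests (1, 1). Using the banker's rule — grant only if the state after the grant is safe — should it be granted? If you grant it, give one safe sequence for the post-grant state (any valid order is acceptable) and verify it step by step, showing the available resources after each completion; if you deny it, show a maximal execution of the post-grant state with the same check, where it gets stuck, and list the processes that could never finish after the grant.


DENY: after the grant no complete ordering would exist.
Key observation: after J2, J4 the pool peaks at (2, 4), and each blocked process is short somewhere: J3 on r4; J6 on r4, r3; J5 on r3; J7 on r4; J9 on r3.
Pretend the grant happened; the run J2, J4 goes as far as possible. Walking it through:
  pool = (2, 2)
  J2: need (1, 1) fits (2, 2); releases (0, 1), pool now (2, 3)
  J4: need (2, 3) fits (2, 3); releases (0, 1), pool now (2, 4)
  J3 still needs (3, 4) but only (2, 4) is free — short on r4
  J6 still needs (3, 6) but only (2, 4) is free — short on r4 and r3
  J5 still needs (2, 5) but only (2, 4) is free — short on r3
  J7 still needs (4, 1) but only (2, 4) is free — short on r4
  J9 still needs (0, 6) but only (2, 4) is free — short on r3
Processes that could never finish after the grant: J3, J6, J5, J7 and J9.
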